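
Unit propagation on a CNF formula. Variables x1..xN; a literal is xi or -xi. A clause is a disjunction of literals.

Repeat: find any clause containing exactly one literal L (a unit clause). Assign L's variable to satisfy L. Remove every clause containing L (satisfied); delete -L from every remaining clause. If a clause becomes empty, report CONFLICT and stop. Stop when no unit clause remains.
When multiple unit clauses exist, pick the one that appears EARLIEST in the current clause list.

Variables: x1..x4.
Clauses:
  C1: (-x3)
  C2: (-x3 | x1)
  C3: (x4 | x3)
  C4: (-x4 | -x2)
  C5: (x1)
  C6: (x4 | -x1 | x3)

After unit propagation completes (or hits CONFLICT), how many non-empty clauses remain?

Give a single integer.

Answer: 0

Derivation:
unit clause [-3] forces x3=F; simplify:
  drop 3 from [4, 3] -> [4]
  drop 3 from [4, -1, 3] -> [4, -1]
  satisfied 2 clause(s); 4 remain; assigned so far: [3]
unit clause [4] forces x4=T; simplify:
  drop -4 from [-4, -2] -> [-2]
  satisfied 2 clause(s); 2 remain; assigned so far: [3, 4]
unit clause [-2] forces x2=F; simplify:
  satisfied 1 clause(s); 1 remain; assigned so far: [2, 3, 4]
unit clause [1] forces x1=T; simplify:
  satisfied 1 clause(s); 0 remain; assigned so far: [1, 2, 3, 4]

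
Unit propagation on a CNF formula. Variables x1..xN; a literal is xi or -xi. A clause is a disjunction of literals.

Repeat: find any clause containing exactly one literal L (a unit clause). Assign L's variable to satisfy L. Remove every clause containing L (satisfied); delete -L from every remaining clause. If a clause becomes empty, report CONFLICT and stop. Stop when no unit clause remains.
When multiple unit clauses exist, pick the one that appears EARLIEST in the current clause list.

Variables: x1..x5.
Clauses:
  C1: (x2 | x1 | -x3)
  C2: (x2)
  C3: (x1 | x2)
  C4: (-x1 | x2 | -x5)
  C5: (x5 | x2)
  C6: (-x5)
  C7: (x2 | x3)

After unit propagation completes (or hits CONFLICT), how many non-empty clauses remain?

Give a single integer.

Answer: 0

Derivation:
unit clause [2] forces x2=T; simplify:
  satisfied 6 clause(s); 1 remain; assigned so far: [2]
unit clause [-5] forces x5=F; simplify:
  satisfied 1 clause(s); 0 remain; assigned so far: [2, 5]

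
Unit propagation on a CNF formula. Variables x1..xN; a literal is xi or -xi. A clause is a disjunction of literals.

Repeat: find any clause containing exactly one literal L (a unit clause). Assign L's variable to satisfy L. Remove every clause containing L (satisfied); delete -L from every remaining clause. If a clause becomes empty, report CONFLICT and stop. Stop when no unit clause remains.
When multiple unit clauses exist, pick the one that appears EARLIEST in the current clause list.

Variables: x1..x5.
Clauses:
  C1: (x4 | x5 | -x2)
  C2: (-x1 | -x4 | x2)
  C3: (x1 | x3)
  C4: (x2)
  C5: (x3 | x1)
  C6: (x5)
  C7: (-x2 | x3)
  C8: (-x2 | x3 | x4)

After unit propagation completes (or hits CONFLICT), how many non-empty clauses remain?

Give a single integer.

Answer: 0

Derivation:
unit clause [2] forces x2=T; simplify:
  drop -2 from [4, 5, -2] -> [4, 5]
  drop -2 from [-2, 3] -> [3]
  drop -2 from [-2, 3, 4] -> [3, 4]
  satisfied 2 clause(s); 6 remain; assigned so far: [2]
unit clause [5] forces x5=T; simplify:
  satisfied 2 clause(s); 4 remain; assigned so far: [2, 5]
unit clause [3] forces x3=T; simplify:
  satisfied 4 clause(s); 0 remain; assigned so far: [2, 3, 5]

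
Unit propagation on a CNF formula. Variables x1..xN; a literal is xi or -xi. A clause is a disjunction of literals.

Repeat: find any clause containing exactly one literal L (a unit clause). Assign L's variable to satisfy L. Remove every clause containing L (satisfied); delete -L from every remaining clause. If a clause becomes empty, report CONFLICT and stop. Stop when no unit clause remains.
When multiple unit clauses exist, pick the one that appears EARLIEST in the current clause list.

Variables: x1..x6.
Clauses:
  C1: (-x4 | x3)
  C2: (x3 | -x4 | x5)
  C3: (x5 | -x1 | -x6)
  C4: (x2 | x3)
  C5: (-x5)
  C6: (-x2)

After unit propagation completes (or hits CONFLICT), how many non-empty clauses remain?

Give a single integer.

Answer: 1

Derivation:
unit clause [-5] forces x5=F; simplify:
  drop 5 from [3, -4, 5] -> [3, -4]
  drop 5 from [5, -1, -6] -> [-1, -6]
  satisfied 1 clause(s); 5 remain; assigned so far: [5]
unit clause [-2] forces x2=F; simplify:
  drop 2 from [2, 3] -> [3]
  satisfied 1 clause(s); 4 remain; assigned so far: [2, 5]
unit clause [3] forces x3=T; simplify:
  satisfied 3 clause(s); 1 remain; assigned so far: [2, 3, 5]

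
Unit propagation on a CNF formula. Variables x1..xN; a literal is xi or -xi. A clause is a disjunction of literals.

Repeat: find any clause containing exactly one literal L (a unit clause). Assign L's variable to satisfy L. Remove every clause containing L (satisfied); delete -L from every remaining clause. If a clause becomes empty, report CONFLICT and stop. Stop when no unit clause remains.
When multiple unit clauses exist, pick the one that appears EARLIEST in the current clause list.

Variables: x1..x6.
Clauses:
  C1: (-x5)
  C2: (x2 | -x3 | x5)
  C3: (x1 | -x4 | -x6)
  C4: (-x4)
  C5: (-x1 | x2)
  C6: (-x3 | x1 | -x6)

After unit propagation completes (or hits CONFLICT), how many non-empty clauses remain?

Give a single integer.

Answer: 3

Derivation:
unit clause [-5] forces x5=F; simplify:
  drop 5 from [2, -3, 5] -> [2, -3]
  satisfied 1 clause(s); 5 remain; assigned so far: [5]
unit clause [-4] forces x4=F; simplify:
  satisfied 2 clause(s); 3 remain; assigned so far: [4, 5]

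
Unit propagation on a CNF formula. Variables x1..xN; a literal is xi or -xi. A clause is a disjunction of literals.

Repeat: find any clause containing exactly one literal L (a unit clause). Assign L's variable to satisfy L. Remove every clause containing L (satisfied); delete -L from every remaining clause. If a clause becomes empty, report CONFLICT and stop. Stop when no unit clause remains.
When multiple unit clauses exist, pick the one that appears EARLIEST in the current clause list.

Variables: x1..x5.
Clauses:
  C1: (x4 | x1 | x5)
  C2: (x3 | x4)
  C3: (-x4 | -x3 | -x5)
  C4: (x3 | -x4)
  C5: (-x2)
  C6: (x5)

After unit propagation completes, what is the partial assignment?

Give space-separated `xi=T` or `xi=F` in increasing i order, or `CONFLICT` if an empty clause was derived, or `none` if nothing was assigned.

Answer: x2=F x5=T

Derivation:
unit clause [-2] forces x2=F; simplify:
  satisfied 1 clause(s); 5 remain; assigned so far: [2]
unit clause [5] forces x5=T; simplify:
  drop -5 from [-4, -3, -5] -> [-4, -3]
  satisfied 2 clause(s); 3 remain; assigned so far: [2, 5]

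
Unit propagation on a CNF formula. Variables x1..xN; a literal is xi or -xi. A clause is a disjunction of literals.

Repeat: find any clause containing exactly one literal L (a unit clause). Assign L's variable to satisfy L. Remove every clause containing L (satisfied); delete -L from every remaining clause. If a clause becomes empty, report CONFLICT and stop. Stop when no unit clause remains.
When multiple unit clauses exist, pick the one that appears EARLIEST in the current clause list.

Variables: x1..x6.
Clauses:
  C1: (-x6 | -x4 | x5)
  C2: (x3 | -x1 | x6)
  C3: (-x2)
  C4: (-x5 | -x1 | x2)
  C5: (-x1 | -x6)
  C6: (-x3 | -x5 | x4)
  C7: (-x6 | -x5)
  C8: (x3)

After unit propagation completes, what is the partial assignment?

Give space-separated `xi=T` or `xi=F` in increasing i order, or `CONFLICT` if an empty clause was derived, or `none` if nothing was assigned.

Answer: x2=F x3=T

Derivation:
unit clause [-2] forces x2=F; simplify:
  drop 2 from [-5, -1, 2] -> [-5, -1]
  satisfied 1 clause(s); 7 remain; assigned so far: [2]
unit clause [3] forces x3=T; simplify:
  drop -3 from [-3, -5, 4] -> [-5, 4]
  satisfied 2 clause(s); 5 remain; assigned so far: [2, 3]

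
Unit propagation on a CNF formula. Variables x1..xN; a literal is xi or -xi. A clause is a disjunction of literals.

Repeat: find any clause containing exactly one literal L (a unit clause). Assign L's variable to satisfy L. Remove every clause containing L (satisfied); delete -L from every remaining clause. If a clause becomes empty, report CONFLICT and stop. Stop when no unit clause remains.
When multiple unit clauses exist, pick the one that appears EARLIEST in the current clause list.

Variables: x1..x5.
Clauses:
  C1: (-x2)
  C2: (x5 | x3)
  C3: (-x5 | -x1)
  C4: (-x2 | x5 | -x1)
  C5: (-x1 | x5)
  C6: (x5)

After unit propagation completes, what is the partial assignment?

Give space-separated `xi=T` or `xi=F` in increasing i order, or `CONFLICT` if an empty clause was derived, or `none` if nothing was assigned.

unit clause [-2] forces x2=F; simplify:
  satisfied 2 clause(s); 4 remain; assigned so far: [2]
unit clause [5] forces x5=T; simplify:
  drop -5 from [-5, -1] -> [-1]
  satisfied 3 clause(s); 1 remain; assigned so far: [2, 5]
unit clause [-1] forces x1=F; simplify:
  satisfied 1 clause(s); 0 remain; assigned so far: [1, 2, 5]

Answer: x1=F x2=F x5=T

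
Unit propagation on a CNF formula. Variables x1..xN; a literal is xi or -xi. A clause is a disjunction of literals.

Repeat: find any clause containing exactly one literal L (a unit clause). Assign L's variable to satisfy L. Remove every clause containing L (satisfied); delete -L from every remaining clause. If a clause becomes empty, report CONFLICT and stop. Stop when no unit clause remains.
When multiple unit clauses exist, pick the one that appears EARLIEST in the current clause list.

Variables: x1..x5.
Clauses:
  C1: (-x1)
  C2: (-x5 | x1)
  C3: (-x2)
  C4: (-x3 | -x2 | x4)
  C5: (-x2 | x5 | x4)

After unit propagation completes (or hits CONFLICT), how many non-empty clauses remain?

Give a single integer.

unit clause [-1] forces x1=F; simplify:
  drop 1 from [-5, 1] -> [-5]
  satisfied 1 clause(s); 4 remain; assigned so far: [1]
unit clause [-5] forces x5=F; simplify:
  drop 5 from [-2, 5, 4] -> [-2, 4]
  satisfied 1 clause(s); 3 remain; assigned so far: [1, 5]
unit clause [-2] forces x2=F; simplify:
  satisfied 3 clause(s); 0 remain; assigned so far: [1, 2, 5]

Answer: 0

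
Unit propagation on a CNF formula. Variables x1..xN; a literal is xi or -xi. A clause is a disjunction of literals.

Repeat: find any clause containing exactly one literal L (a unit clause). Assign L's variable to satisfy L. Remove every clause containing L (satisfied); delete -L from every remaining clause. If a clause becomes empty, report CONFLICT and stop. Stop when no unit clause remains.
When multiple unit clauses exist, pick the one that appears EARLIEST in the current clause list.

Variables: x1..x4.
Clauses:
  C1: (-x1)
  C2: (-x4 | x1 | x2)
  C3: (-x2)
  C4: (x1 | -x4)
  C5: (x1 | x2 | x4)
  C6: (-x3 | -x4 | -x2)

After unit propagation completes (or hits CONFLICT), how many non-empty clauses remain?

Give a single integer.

unit clause [-1] forces x1=F; simplify:
  drop 1 from [-4, 1, 2] -> [-4, 2]
  drop 1 from [1, -4] -> [-4]
  drop 1 from [1, 2, 4] -> [2, 4]
  satisfied 1 clause(s); 5 remain; assigned so far: [1]
unit clause [-2] forces x2=F; simplify:
  drop 2 from [-4, 2] -> [-4]
  drop 2 from [2, 4] -> [4]
  satisfied 2 clause(s); 3 remain; assigned so far: [1, 2]
unit clause [-4] forces x4=F; simplify:
  drop 4 from [4] -> [] (empty!)
  satisfied 2 clause(s); 1 remain; assigned so far: [1, 2, 4]
CONFLICT (empty clause)

Answer: 0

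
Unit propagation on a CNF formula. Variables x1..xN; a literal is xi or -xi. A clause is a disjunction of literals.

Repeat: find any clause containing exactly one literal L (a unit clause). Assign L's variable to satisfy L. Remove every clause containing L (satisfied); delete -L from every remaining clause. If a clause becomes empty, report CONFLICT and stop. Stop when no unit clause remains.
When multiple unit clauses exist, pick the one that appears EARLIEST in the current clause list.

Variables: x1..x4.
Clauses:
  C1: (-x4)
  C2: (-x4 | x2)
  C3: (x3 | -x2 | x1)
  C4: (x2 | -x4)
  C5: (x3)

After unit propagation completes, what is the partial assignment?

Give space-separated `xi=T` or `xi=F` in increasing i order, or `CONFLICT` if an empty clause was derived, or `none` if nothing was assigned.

Answer: x3=T x4=F

Derivation:
unit clause [-4] forces x4=F; simplify:
  satisfied 3 clause(s); 2 remain; assigned so far: [4]
unit clause [3] forces x3=T; simplify:
  satisfied 2 clause(s); 0 remain; assigned so far: [3, 4]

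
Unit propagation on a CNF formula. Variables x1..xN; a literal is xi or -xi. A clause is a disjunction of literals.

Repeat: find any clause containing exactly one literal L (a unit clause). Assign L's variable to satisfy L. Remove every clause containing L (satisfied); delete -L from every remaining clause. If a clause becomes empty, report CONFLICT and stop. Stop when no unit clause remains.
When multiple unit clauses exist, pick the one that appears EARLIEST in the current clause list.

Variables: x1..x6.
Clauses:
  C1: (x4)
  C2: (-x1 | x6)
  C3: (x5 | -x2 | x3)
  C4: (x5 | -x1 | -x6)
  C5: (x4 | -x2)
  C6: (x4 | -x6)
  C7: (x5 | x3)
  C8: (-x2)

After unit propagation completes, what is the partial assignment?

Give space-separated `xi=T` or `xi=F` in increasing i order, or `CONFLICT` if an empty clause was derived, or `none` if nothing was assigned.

unit clause [4] forces x4=T; simplify:
  satisfied 3 clause(s); 5 remain; assigned so far: [4]
unit clause [-2] forces x2=F; simplify:
  satisfied 2 clause(s); 3 remain; assigned so far: [2, 4]

Answer: x2=F x4=T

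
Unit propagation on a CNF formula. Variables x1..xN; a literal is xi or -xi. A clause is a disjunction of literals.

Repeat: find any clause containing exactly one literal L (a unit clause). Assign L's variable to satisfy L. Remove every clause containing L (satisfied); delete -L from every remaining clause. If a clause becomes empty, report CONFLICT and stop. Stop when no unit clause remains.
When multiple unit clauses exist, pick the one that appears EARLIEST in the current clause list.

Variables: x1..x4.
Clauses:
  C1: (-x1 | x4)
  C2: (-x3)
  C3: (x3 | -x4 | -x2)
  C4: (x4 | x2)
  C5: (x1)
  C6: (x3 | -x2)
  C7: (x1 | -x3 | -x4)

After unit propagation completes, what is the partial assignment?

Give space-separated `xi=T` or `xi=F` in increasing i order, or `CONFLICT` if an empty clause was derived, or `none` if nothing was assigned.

Answer: x1=T x2=F x3=F x4=T

Derivation:
unit clause [-3] forces x3=F; simplify:
  drop 3 from [3, -4, -2] -> [-4, -2]
  drop 3 from [3, -2] -> [-2]
  satisfied 2 clause(s); 5 remain; assigned so far: [3]
unit clause [1] forces x1=T; simplify:
  drop -1 from [-1, 4] -> [4]
  satisfied 1 clause(s); 4 remain; assigned so far: [1, 3]
unit clause [4] forces x4=T; simplify:
  drop -4 from [-4, -2] -> [-2]
  satisfied 2 clause(s); 2 remain; assigned so far: [1, 3, 4]
unit clause [-2] forces x2=F; simplify:
  satisfied 2 clause(s); 0 remain; assigned so far: [1, 2, 3, 4]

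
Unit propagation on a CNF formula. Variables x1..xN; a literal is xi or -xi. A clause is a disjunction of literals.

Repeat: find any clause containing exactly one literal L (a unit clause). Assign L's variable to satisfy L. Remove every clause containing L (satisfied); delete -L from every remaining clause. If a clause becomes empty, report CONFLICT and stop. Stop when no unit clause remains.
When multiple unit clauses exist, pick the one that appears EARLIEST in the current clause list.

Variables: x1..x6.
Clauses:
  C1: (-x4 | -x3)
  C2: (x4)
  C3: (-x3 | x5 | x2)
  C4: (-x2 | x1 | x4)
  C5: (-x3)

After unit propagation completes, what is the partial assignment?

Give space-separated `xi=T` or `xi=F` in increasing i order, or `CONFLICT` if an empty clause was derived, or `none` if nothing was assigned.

Answer: x3=F x4=T

Derivation:
unit clause [4] forces x4=T; simplify:
  drop -4 from [-4, -3] -> [-3]
  satisfied 2 clause(s); 3 remain; assigned so far: [4]
unit clause [-3] forces x3=F; simplify:
  satisfied 3 clause(s); 0 remain; assigned so far: [3, 4]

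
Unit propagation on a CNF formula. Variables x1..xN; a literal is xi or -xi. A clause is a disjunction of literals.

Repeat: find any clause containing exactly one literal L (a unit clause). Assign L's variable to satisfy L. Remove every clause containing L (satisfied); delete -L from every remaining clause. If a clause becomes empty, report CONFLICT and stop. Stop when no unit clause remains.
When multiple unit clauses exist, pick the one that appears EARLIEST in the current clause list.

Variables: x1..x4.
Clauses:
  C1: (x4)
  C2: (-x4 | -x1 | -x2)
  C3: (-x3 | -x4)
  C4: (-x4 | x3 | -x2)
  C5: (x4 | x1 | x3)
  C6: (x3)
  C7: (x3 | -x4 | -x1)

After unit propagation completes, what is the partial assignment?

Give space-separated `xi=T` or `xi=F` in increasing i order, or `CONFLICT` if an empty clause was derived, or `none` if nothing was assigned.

unit clause [4] forces x4=T; simplify:
  drop -4 from [-4, -1, -2] -> [-1, -2]
  drop -4 from [-3, -4] -> [-3]
  drop -4 from [-4, 3, -2] -> [3, -2]
  drop -4 from [3, -4, -1] -> [3, -1]
  satisfied 2 clause(s); 5 remain; assigned so far: [4]
unit clause [-3] forces x3=F; simplify:
  drop 3 from [3, -2] -> [-2]
  drop 3 from [3] -> [] (empty!)
  drop 3 from [3, -1] -> [-1]
  satisfied 1 clause(s); 4 remain; assigned so far: [3, 4]
CONFLICT (empty clause)

Answer: CONFLICT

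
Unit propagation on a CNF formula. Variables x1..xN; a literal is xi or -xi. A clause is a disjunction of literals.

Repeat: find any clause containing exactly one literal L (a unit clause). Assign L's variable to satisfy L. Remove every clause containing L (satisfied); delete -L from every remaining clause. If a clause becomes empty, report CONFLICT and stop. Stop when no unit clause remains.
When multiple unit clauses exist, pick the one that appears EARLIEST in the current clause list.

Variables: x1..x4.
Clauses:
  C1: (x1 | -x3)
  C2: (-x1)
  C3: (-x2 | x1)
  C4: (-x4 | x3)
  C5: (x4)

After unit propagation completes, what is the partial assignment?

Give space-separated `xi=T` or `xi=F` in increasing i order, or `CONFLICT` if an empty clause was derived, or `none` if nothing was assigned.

unit clause [-1] forces x1=F; simplify:
  drop 1 from [1, -3] -> [-3]
  drop 1 from [-2, 1] -> [-2]
  satisfied 1 clause(s); 4 remain; assigned so far: [1]
unit clause [-3] forces x3=F; simplify:
  drop 3 from [-4, 3] -> [-4]
  satisfied 1 clause(s); 3 remain; assigned so far: [1, 3]
unit clause [-2] forces x2=F; simplify:
  satisfied 1 clause(s); 2 remain; assigned so far: [1, 2, 3]
unit clause [-4] forces x4=F; simplify:
  drop 4 from [4] -> [] (empty!)
  satisfied 1 clause(s); 1 remain; assigned so far: [1, 2, 3, 4]
CONFLICT (empty clause)

Answer: CONFLICT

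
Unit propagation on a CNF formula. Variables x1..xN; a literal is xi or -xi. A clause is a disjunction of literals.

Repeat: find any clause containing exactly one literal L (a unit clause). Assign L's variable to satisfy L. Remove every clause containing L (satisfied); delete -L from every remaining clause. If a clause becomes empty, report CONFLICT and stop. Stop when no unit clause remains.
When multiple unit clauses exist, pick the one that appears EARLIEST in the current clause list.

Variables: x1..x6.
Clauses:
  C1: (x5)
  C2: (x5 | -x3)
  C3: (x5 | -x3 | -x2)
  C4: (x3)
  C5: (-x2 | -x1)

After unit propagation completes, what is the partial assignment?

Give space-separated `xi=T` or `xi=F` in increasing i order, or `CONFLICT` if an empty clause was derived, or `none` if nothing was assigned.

Answer: x3=T x5=T

Derivation:
unit clause [5] forces x5=T; simplify:
  satisfied 3 clause(s); 2 remain; assigned so far: [5]
unit clause [3] forces x3=T; simplify:
  satisfied 1 clause(s); 1 remain; assigned so far: [3, 5]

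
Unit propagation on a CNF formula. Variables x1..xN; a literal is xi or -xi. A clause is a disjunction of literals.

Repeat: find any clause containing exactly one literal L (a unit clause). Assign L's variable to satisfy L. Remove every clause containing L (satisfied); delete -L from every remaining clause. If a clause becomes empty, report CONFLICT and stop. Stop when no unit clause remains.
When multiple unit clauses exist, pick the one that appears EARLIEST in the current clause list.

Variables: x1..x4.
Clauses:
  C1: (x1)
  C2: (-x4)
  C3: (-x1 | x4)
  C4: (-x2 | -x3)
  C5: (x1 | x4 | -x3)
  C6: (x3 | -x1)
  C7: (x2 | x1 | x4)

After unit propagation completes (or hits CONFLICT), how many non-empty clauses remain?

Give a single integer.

unit clause [1] forces x1=T; simplify:
  drop -1 from [-1, 4] -> [4]
  drop -1 from [3, -1] -> [3]
  satisfied 3 clause(s); 4 remain; assigned so far: [1]
unit clause [-4] forces x4=F; simplify:
  drop 4 from [4] -> [] (empty!)
  satisfied 1 clause(s); 3 remain; assigned so far: [1, 4]
CONFLICT (empty clause)

Answer: 2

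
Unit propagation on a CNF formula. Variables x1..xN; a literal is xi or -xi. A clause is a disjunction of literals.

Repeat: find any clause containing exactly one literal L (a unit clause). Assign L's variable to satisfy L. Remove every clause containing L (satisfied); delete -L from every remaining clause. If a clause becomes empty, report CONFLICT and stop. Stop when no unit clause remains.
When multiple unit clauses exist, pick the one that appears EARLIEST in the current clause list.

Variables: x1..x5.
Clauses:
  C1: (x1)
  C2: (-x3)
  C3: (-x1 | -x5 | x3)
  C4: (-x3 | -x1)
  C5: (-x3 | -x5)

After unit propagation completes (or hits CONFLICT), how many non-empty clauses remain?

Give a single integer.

Answer: 0

Derivation:
unit clause [1] forces x1=T; simplify:
  drop -1 from [-1, -5, 3] -> [-5, 3]
  drop -1 from [-3, -1] -> [-3]
  satisfied 1 clause(s); 4 remain; assigned so far: [1]
unit clause [-3] forces x3=F; simplify:
  drop 3 from [-5, 3] -> [-5]
  satisfied 3 clause(s); 1 remain; assigned so far: [1, 3]
unit clause [-5] forces x5=F; simplify:
  satisfied 1 clause(s); 0 remain; assigned so far: [1, 3, 5]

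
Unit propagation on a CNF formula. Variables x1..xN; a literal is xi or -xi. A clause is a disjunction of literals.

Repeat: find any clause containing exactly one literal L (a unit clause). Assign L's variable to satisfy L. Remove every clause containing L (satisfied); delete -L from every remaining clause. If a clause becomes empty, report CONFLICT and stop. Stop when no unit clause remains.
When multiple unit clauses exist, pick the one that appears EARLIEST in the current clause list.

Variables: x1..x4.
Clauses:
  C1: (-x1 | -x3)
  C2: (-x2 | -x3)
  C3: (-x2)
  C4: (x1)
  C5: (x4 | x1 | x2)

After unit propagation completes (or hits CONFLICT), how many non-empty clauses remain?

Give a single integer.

Answer: 0

Derivation:
unit clause [-2] forces x2=F; simplify:
  drop 2 from [4, 1, 2] -> [4, 1]
  satisfied 2 clause(s); 3 remain; assigned so far: [2]
unit clause [1] forces x1=T; simplify:
  drop -1 from [-1, -3] -> [-3]
  satisfied 2 clause(s); 1 remain; assigned so far: [1, 2]
unit clause [-3] forces x3=F; simplify:
  satisfied 1 clause(s); 0 remain; assigned so far: [1, 2, 3]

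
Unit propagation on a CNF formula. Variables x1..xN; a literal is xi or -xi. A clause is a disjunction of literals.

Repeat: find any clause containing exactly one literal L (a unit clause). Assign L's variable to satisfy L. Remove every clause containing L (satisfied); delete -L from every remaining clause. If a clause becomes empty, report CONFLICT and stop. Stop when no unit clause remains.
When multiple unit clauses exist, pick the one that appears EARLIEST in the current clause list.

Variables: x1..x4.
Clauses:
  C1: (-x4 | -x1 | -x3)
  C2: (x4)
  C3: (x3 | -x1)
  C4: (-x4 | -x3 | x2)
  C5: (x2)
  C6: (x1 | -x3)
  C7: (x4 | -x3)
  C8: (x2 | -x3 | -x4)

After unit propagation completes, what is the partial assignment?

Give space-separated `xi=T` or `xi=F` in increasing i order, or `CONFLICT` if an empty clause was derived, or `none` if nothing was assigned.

Answer: x2=T x4=T

Derivation:
unit clause [4] forces x4=T; simplify:
  drop -4 from [-4, -1, -3] -> [-1, -3]
  drop -4 from [-4, -3, 2] -> [-3, 2]
  drop -4 from [2, -3, -4] -> [2, -3]
  satisfied 2 clause(s); 6 remain; assigned so far: [4]
unit clause [2] forces x2=T; simplify:
  satisfied 3 clause(s); 3 remain; assigned so far: [2, 4]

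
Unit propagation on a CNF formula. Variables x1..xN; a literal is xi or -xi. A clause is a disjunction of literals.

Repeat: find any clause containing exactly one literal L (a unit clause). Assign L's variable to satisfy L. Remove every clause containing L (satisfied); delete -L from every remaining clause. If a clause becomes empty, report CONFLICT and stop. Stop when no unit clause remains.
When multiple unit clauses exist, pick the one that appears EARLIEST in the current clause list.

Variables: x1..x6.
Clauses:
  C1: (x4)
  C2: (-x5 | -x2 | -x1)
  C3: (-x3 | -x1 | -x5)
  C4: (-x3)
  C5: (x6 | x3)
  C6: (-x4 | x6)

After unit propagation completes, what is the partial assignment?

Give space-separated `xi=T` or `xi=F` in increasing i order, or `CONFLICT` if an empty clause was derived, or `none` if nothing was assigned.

Answer: x3=F x4=T x6=T

Derivation:
unit clause [4] forces x4=T; simplify:
  drop -4 from [-4, 6] -> [6]
  satisfied 1 clause(s); 5 remain; assigned so far: [4]
unit clause [-3] forces x3=F; simplify:
  drop 3 from [6, 3] -> [6]
  satisfied 2 clause(s); 3 remain; assigned so far: [3, 4]
unit clause [6] forces x6=T; simplify:
  satisfied 2 clause(s); 1 remain; assigned so far: [3, 4, 6]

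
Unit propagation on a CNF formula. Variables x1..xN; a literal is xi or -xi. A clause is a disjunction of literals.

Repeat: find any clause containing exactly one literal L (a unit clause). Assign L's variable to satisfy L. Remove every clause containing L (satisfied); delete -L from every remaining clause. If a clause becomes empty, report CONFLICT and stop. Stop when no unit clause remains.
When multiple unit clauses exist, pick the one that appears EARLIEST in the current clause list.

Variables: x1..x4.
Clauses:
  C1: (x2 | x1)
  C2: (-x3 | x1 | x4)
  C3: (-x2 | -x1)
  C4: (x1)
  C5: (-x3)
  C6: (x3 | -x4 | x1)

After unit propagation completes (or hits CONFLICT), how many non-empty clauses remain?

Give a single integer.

Answer: 0

Derivation:
unit clause [1] forces x1=T; simplify:
  drop -1 from [-2, -1] -> [-2]
  satisfied 4 clause(s); 2 remain; assigned so far: [1]
unit clause [-2] forces x2=F; simplify:
  satisfied 1 clause(s); 1 remain; assigned so far: [1, 2]
unit clause [-3] forces x3=F; simplify:
  satisfied 1 clause(s); 0 remain; assigned so far: [1, 2, 3]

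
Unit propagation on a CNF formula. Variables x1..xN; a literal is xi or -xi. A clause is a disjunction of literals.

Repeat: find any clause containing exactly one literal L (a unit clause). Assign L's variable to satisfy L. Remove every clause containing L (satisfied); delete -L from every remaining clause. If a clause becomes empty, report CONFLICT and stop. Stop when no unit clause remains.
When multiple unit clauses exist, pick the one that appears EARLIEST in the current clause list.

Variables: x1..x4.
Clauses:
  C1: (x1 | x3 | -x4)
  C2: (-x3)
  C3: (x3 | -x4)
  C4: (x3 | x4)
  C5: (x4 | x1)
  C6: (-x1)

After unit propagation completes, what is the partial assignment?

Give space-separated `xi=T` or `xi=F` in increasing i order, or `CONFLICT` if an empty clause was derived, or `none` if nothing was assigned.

unit clause [-3] forces x3=F; simplify:
  drop 3 from [1, 3, -4] -> [1, -4]
  drop 3 from [3, -4] -> [-4]
  drop 3 from [3, 4] -> [4]
  satisfied 1 clause(s); 5 remain; assigned so far: [3]
unit clause [-4] forces x4=F; simplify:
  drop 4 from [4] -> [] (empty!)
  drop 4 from [4, 1] -> [1]
  satisfied 2 clause(s); 3 remain; assigned so far: [3, 4]
CONFLICT (empty clause)

Answer: CONFLICT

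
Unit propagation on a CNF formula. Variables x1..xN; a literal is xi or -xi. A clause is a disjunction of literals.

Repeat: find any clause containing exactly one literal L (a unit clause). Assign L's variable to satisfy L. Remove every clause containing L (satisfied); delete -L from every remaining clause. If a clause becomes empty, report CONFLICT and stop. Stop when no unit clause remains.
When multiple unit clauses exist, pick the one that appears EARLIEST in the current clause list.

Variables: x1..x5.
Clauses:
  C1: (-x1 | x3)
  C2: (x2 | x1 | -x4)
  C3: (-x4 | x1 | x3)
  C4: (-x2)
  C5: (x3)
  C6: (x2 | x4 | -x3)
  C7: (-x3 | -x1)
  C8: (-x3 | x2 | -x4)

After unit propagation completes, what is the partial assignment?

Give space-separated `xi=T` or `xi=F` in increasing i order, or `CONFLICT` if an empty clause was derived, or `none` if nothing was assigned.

Answer: CONFLICT

Derivation:
unit clause [-2] forces x2=F; simplify:
  drop 2 from [2, 1, -4] -> [1, -4]
  drop 2 from [2, 4, -3] -> [4, -3]
  drop 2 from [-3, 2, -4] -> [-3, -4]
  satisfied 1 clause(s); 7 remain; assigned so far: [2]
unit clause [3] forces x3=T; simplify:
  drop -3 from [4, -3] -> [4]
  drop -3 from [-3, -1] -> [-1]
  drop -3 from [-3, -4] -> [-4]
  satisfied 3 clause(s); 4 remain; assigned so far: [2, 3]
unit clause [4] forces x4=T; simplify:
  drop -4 from [1, -4] -> [1]
  drop -4 from [-4] -> [] (empty!)
  satisfied 1 clause(s); 3 remain; assigned so far: [2, 3, 4]
CONFLICT (empty clause)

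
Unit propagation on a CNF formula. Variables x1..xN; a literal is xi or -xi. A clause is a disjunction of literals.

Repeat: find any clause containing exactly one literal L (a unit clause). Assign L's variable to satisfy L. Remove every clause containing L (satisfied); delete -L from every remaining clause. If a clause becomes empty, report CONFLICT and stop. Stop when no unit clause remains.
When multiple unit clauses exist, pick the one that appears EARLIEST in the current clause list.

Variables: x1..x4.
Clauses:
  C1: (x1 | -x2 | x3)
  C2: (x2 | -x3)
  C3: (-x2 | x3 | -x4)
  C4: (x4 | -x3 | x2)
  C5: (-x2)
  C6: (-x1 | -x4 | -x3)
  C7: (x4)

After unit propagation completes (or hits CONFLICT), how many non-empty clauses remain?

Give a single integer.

unit clause [-2] forces x2=F; simplify:
  drop 2 from [2, -3] -> [-3]
  drop 2 from [4, -3, 2] -> [4, -3]
  satisfied 3 clause(s); 4 remain; assigned so far: [2]
unit clause [-3] forces x3=F; simplify:
  satisfied 3 clause(s); 1 remain; assigned so far: [2, 3]
unit clause [4] forces x4=T; simplify:
  satisfied 1 clause(s); 0 remain; assigned so far: [2, 3, 4]

Answer: 0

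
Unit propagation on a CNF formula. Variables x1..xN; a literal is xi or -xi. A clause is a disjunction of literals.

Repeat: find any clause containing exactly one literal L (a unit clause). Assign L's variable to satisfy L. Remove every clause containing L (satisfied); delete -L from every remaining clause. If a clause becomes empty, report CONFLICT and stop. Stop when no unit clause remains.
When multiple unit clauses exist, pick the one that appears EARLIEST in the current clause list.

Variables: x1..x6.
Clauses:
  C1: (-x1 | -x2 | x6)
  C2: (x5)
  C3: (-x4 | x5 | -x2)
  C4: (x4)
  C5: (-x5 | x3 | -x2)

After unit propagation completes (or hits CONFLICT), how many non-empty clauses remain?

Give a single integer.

unit clause [5] forces x5=T; simplify:
  drop -5 from [-5, 3, -2] -> [3, -2]
  satisfied 2 clause(s); 3 remain; assigned so far: [5]
unit clause [4] forces x4=T; simplify:
  satisfied 1 clause(s); 2 remain; assigned so far: [4, 5]

Answer: 2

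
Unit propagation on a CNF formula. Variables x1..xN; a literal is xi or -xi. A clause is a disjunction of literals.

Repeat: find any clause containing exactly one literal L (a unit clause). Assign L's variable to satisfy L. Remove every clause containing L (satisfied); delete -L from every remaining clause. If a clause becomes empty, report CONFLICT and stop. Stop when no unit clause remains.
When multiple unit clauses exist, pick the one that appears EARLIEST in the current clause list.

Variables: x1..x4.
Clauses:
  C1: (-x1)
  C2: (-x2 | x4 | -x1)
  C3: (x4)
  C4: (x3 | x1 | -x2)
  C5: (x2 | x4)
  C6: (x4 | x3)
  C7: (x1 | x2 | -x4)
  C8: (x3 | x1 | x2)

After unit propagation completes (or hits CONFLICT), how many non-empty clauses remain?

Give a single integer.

Answer: 0

Derivation:
unit clause [-1] forces x1=F; simplify:
  drop 1 from [3, 1, -2] -> [3, -2]
  drop 1 from [1, 2, -4] -> [2, -4]
  drop 1 from [3, 1, 2] -> [3, 2]
  satisfied 2 clause(s); 6 remain; assigned so far: [1]
unit clause [4] forces x4=T; simplify:
  drop -4 from [2, -4] -> [2]
  satisfied 3 clause(s); 3 remain; assigned so far: [1, 4]
unit clause [2] forces x2=T; simplify:
  drop -2 from [3, -2] -> [3]
  satisfied 2 clause(s); 1 remain; assigned so far: [1, 2, 4]
unit clause [3] forces x3=T; simplify:
  satisfied 1 clause(s); 0 remain; assigned so far: [1, 2, 3, 4]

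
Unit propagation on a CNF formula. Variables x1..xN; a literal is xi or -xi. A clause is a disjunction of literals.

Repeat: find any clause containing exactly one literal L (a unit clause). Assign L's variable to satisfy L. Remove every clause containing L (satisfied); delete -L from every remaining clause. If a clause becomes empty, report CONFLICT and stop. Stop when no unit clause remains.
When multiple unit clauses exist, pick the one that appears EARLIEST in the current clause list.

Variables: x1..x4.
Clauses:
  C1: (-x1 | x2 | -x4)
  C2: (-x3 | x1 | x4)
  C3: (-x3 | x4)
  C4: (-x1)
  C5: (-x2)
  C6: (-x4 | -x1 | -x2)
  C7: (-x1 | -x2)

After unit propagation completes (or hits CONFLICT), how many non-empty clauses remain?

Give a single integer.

Answer: 2

Derivation:
unit clause [-1] forces x1=F; simplify:
  drop 1 from [-3, 1, 4] -> [-3, 4]
  satisfied 4 clause(s); 3 remain; assigned so far: [1]
unit clause [-2] forces x2=F; simplify:
  satisfied 1 clause(s); 2 remain; assigned so far: [1, 2]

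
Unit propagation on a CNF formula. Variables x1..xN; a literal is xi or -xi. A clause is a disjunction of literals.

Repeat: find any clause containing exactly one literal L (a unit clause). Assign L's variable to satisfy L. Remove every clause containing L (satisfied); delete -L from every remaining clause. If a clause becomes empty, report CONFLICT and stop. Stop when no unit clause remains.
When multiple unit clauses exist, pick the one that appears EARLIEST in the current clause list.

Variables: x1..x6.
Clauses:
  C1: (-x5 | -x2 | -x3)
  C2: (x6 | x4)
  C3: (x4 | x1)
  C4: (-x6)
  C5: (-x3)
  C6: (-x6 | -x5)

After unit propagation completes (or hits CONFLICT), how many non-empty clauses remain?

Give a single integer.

unit clause [-6] forces x6=F; simplify:
  drop 6 from [6, 4] -> [4]
  satisfied 2 clause(s); 4 remain; assigned so far: [6]
unit clause [4] forces x4=T; simplify:
  satisfied 2 clause(s); 2 remain; assigned so far: [4, 6]
unit clause [-3] forces x3=F; simplify:
  satisfied 2 clause(s); 0 remain; assigned so far: [3, 4, 6]

Answer: 0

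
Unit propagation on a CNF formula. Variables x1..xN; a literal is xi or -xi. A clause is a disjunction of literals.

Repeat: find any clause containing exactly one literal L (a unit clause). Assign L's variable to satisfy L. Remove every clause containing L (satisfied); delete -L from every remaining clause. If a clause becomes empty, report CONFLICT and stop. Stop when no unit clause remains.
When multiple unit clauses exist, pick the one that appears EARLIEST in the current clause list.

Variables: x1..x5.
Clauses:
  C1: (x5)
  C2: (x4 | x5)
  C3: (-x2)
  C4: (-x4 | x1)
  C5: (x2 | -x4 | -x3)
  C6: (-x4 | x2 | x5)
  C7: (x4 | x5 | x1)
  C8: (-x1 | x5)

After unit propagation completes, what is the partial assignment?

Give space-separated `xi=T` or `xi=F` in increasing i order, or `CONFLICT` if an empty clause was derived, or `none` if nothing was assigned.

Answer: x2=F x5=T

Derivation:
unit clause [5] forces x5=T; simplify:
  satisfied 5 clause(s); 3 remain; assigned so far: [5]
unit clause [-2] forces x2=F; simplify:
  drop 2 from [2, -4, -3] -> [-4, -3]
  satisfied 1 clause(s); 2 remain; assigned so far: [2, 5]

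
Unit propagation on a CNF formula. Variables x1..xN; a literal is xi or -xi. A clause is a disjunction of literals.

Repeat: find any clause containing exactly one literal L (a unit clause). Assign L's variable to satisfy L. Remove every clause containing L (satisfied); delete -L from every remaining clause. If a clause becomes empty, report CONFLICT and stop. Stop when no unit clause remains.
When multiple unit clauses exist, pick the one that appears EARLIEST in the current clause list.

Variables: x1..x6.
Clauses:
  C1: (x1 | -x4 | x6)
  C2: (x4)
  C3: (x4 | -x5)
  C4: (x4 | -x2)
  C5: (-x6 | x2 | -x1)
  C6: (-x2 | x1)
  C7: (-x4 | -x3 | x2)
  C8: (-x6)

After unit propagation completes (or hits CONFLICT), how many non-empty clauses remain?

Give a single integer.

Answer: 1

Derivation:
unit clause [4] forces x4=T; simplify:
  drop -4 from [1, -4, 6] -> [1, 6]
  drop -4 from [-4, -3, 2] -> [-3, 2]
  satisfied 3 clause(s); 5 remain; assigned so far: [4]
unit clause [-6] forces x6=F; simplify:
  drop 6 from [1, 6] -> [1]
  satisfied 2 clause(s); 3 remain; assigned so far: [4, 6]
unit clause [1] forces x1=T; simplify:
  satisfied 2 clause(s); 1 remain; assigned so far: [1, 4, 6]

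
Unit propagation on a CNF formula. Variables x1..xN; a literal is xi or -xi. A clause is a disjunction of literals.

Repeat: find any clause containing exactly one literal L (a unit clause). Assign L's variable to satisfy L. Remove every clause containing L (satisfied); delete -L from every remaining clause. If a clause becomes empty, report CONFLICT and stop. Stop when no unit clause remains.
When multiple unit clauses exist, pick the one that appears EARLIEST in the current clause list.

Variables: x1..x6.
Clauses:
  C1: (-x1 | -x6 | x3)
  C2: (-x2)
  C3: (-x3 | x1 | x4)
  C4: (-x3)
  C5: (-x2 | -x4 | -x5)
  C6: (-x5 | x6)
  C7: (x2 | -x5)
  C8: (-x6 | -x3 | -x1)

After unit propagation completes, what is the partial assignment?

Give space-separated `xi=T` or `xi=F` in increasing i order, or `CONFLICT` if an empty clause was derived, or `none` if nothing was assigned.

unit clause [-2] forces x2=F; simplify:
  drop 2 from [2, -5] -> [-5]
  satisfied 2 clause(s); 6 remain; assigned so far: [2]
unit clause [-3] forces x3=F; simplify:
  drop 3 from [-1, -6, 3] -> [-1, -6]
  satisfied 3 clause(s); 3 remain; assigned so far: [2, 3]
unit clause [-5] forces x5=F; simplify:
  satisfied 2 clause(s); 1 remain; assigned so far: [2, 3, 5]

Answer: x2=F x3=F x5=F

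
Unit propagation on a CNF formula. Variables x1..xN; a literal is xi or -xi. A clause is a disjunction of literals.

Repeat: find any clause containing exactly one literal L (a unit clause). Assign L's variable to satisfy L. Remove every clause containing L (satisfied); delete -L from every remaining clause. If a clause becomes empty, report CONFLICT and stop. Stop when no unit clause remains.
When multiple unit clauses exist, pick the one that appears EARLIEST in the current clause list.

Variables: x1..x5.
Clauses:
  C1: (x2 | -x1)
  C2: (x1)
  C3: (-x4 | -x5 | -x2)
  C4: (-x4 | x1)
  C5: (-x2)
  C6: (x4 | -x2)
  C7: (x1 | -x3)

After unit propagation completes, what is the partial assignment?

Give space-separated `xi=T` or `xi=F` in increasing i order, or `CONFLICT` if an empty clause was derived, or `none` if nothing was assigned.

Answer: CONFLICT

Derivation:
unit clause [1] forces x1=T; simplify:
  drop -1 from [2, -1] -> [2]
  satisfied 3 clause(s); 4 remain; assigned so far: [1]
unit clause [2] forces x2=T; simplify:
  drop -2 from [-4, -5, -2] -> [-4, -5]
  drop -2 from [-2] -> [] (empty!)
  drop -2 from [4, -2] -> [4]
  satisfied 1 clause(s); 3 remain; assigned so far: [1, 2]
CONFLICT (empty clause)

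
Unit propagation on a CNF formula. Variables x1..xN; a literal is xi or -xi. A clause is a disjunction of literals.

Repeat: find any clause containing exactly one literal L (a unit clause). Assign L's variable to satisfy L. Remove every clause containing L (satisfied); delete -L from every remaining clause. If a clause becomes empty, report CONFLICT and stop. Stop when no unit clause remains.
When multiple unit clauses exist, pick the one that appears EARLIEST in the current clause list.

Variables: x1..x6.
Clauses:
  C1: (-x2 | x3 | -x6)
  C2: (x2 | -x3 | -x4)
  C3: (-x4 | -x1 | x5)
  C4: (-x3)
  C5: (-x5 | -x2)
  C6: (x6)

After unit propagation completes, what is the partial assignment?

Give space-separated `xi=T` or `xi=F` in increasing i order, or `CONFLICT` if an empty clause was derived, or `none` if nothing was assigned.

Answer: x2=F x3=F x6=T

Derivation:
unit clause [-3] forces x3=F; simplify:
  drop 3 from [-2, 3, -6] -> [-2, -6]
  satisfied 2 clause(s); 4 remain; assigned so far: [3]
unit clause [6] forces x6=T; simplify:
  drop -6 from [-2, -6] -> [-2]
  satisfied 1 clause(s); 3 remain; assigned so far: [3, 6]
unit clause [-2] forces x2=F; simplify:
  satisfied 2 clause(s); 1 remain; assigned so far: [2, 3, 6]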